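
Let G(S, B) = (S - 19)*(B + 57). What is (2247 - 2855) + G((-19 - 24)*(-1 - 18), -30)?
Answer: 20938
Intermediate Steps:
G(S, B) = (-19 + S)*(57 + B)
(2247 - 2855) + G((-19 - 24)*(-1 - 18), -30) = (2247 - 2855) + (-1083 - 19*(-30) + 57*((-19 - 24)*(-1 - 18)) - 30*(-19 - 24)*(-1 - 18)) = -608 + (-1083 + 570 + 57*(-43*(-19)) - (-1290)*(-19)) = -608 + (-1083 + 570 + 57*817 - 30*817) = -608 + (-1083 + 570 + 46569 - 24510) = -608 + 21546 = 20938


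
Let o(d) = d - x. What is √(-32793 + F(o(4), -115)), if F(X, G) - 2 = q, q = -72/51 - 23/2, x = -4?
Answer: I*√37921322/34 ≈ 181.12*I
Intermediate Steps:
o(d) = 4 + d (o(d) = d - 1*(-4) = d + 4 = 4 + d)
q = -439/34 (q = -72*1/51 - 23*½ = -24/17 - 23/2 = -439/34 ≈ -12.912)
F(X, G) = -371/34 (F(X, G) = 2 - 439/34 = -371/34)
√(-32793 + F(o(4), -115)) = √(-32793 - 371/34) = √(-1115333/34) = I*√37921322/34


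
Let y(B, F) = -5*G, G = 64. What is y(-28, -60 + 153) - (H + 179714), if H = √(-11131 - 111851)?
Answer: -180034 - I*√122982 ≈ -1.8003e+5 - 350.69*I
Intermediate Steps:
H = I*√122982 (H = √(-122982) = I*√122982 ≈ 350.69*I)
y(B, F) = -320 (y(B, F) = -5*64 = -320)
y(-28, -60 + 153) - (H + 179714) = -320 - (I*√122982 + 179714) = -320 - (179714 + I*√122982) = -320 + (-179714 - I*√122982) = -180034 - I*√122982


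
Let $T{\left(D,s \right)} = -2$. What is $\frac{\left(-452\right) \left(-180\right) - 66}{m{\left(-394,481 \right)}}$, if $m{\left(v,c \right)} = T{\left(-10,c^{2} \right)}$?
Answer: $-40647$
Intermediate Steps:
$m{\left(v,c \right)} = -2$
$\frac{\left(-452\right) \left(-180\right) - 66}{m{\left(-394,481 \right)}} = \frac{\left(-452\right) \left(-180\right) - 66}{-2} = \left(81360 - 66\right) \left(- \frac{1}{2}\right) = 81294 \left(- \frac{1}{2}\right) = -40647$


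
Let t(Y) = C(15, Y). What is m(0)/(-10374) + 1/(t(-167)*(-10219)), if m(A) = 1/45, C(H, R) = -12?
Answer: 57367/9541071540 ≈ 6.0126e-6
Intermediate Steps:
t(Y) = -12
m(A) = 1/45
m(0)/(-10374) + 1/(t(-167)*(-10219)) = (1/45)/(-10374) + 1/(-12*(-10219)) = (1/45)*(-1/10374) - 1/12*(-1/10219) = -1/466830 + 1/122628 = 57367/9541071540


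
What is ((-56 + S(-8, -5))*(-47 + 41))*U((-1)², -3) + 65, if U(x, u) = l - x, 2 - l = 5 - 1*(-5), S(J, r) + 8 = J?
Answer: -3823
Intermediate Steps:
S(J, r) = -8 + J
l = -8 (l = 2 - (5 - 1*(-5)) = 2 - (5 + 5) = 2 - 1*10 = 2 - 10 = -8)
U(x, u) = -8 - x
((-56 + S(-8, -5))*(-47 + 41))*U((-1)², -3) + 65 = ((-56 + (-8 - 8))*(-47 + 41))*(-8 - 1*(-1)²) + 65 = ((-56 - 16)*(-6))*(-8 - 1*1) + 65 = (-72*(-6))*(-8 - 1) + 65 = 432*(-9) + 65 = -3888 + 65 = -3823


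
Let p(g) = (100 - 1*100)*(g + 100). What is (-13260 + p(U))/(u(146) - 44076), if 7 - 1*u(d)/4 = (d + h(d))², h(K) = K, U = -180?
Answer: 1105/32092 ≈ 0.034432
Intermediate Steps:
u(d) = 28 - 16*d² (u(d) = 28 - 4*(d + d)² = 28 - 4*4*d² = 28 - 16*d²)
p(g) = 0 (p(g) = (100 - 100)*(100 + g) = 0*(100 + g) = 0)
(-13260 + p(U))/(u(146) - 44076) = (-13260 + 0)/((28 - 16*146²) - 44076) = -13260/((28 - 16*21316) - 44076) = -13260/((28 - 341056) - 44076) = -13260/(-341028 - 44076) = -13260/(-385104) = -13260*(-1/385104) = 1105/32092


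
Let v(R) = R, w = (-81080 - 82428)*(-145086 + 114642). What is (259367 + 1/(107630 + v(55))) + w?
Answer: 536066366722516/107685 ≈ 4.9781e+9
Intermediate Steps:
w = 4977837552 (w = -163508*(-30444) = 4977837552)
(259367 + 1/(107630 + v(55))) + w = (259367 + 1/(107630 + 55)) + 4977837552 = (259367 + 1/107685) + 4977837552 = 27929935396/107685 + 4977837552 = 536066366722516/107685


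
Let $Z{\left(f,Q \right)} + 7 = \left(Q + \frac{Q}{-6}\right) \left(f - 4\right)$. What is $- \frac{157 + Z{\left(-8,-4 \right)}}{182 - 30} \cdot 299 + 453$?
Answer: $\frac{317}{4} \approx 79.25$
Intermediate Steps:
$Z{\left(f,Q \right)} = -7 + \frac{5 Q \left(-4 + f\right)}{6}$ ($Z{\left(f,Q \right)} = -7 + \left(Q + \frac{Q}{-6}\right) \left(f - 4\right) = -7 + \left(Q + Q \left(- \frac{1}{6}\right)\right) \left(-4 + f\right) = -7 + \left(Q - \frac{Q}{6}\right) \left(-4 + f\right) = -7 + \frac{5 Q}{6} \left(-4 + f\right) = -7 + \frac{5 Q \left(-4 + f\right)}{6}$)
$- \frac{157 + Z{\left(-8,-4 \right)}}{182 - 30} \cdot 299 + 453 = - \frac{157 - \left(- \frac{19}{3} - \frac{80}{3}\right)}{182 - 30} \cdot 299 + 453 = - \frac{157 + \left(-7 + \frac{40}{3} + \frac{80}{3}\right)}{152} \cdot 299 + 453 = - \frac{157 + 33}{152} \cdot 299 + 453 = - \frac{190}{152} \cdot 299 + 453 = \left(-1\right) \frac{5}{4} \cdot 299 + 453 = \left(- \frac{5}{4}\right) 299 + 453 = - \frac{1495}{4} + 453 = \frac{317}{4}$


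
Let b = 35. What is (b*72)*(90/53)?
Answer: 226800/53 ≈ 4279.2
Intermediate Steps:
(b*72)*(90/53) = (35*72)*(90/53) = 2520*(90*(1/53)) = 2520*(90/53) = 226800/53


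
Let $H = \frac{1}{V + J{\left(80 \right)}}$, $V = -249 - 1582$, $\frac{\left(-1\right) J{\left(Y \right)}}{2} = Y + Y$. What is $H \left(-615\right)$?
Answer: $\frac{205}{717} \approx 0.28591$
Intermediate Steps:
$J{\left(Y \right)} = - 4 Y$ ($J{\left(Y \right)} = - 2 \left(Y + Y\right) = - 2 \cdot 2 Y = - 4 Y$)
$V = -1831$
$H = - \frac{1}{2151}$ ($H = \frac{1}{-1831 - 320} = \frac{1}{-2151} = - \frac{1}{2151} \approx -0.0004649$)
$H \left(-615\right) = \left(- \frac{1}{2151}\right) \left(-615\right) = \frac{205}{717}$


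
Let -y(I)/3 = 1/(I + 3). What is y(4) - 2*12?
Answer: -171/7 ≈ -24.429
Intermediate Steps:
y(I) = -3/(3 + I) (y(I) = -3/(I + 3) = -3/(3 + I))
y(4) - 2*12 = -3/(3 + 4) - 2*12 = -3/7 - 24 = -171/7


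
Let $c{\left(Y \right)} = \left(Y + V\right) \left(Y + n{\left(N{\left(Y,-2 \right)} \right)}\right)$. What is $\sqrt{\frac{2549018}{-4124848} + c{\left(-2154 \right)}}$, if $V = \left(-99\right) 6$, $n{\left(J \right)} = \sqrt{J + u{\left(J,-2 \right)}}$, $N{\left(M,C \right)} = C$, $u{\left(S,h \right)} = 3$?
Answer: $\frac{\sqrt{6291535177444107682}}{1031212} \approx 2432.4$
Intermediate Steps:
$n{\left(J \right)} = \sqrt{3 + J}$ ($n{\left(J \right)} = \sqrt{J + 3} = \sqrt{3 + J}$)
$V = -594$
$c{\left(Y \right)} = \left(1 + Y\right) \left(-594 + Y\right)$ ($c{\left(Y \right)} = \left(Y - 594\right) \left(Y + \sqrt{3 - 2}\right) = \left(-594 + Y\right) \left(Y + \sqrt{1}\right) = \left(-594 + Y\right) \left(Y + 1\right) = \left(-594 + Y\right) \left(1 + Y\right) = \left(1 + Y\right) \left(-594 + Y\right)$)
$\sqrt{\frac{2549018}{-4124848} + c{\left(-2154 \right)}} = \sqrt{\frac{2549018}{-4124848} - \left(-1276728 - 4639716\right)} = \sqrt{2549018 \left(- \frac{1}{4124848}\right) + \left(-594 + 4639716 + 1277322\right)} = \sqrt{- \frac{1274509}{2062424} + 5916444} = \sqrt{\frac{12202214825747}{2062424}} = \frac{\sqrt{6291535177444107682}}{1031212}$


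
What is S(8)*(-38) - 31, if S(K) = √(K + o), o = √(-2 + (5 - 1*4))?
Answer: -31 - 38*√(8 + I) ≈ -138.69 - 6.7045*I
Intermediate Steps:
o = I (o = √(-2 + (5 - 4)) = √(-2 + 1) = √(-1) = I ≈ 1.0*I)
S(K) = √(I + K) (S(K) = √(K + I) = √(I + K))
S(8)*(-38) - 31 = √(I + 8)*(-38) - 31 = √(8 + I)*(-38) - 31 = -38*√(8 + I) - 31 = -31 - 38*√(8 + I)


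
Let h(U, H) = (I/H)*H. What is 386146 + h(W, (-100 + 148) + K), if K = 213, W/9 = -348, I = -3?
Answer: 386143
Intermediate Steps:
W = -3132 (W = 9*(-348) = -3132)
h(U, H) = -3 (h(U, H) = (-3/H)*H = -3)
386146 + h(W, (-100 + 148) + K) = 386146 - 3 = 386143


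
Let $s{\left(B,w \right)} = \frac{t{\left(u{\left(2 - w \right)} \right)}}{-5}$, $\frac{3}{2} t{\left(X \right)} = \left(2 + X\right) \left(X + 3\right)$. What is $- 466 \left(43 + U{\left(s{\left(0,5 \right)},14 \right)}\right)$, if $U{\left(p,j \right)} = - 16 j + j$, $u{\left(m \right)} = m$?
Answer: $77822$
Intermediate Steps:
$t{\left(X \right)} = \frac{2 \left(2 + X\right) \left(3 + X\right)}{3}$ ($t{\left(X \right)} = \frac{2 \left(2 + X\right) \left(X + 3\right)}{3} = \frac{2 \left(2 + X\right) \left(3 + X\right)}{3}$)
$s{\left(B,w \right)} = - \frac{32}{15} - \frac{2 \left(2 - w\right)^{2}}{15} + \frac{2 w}{3}$ ($s{\left(B,w \right)} = \frac{4 + \frac{2 \left(2 - w\right)^{2}}{3} + \frac{10 \left(2 - w\right)}{3}}{-5} = \left(4 + \frac{2 \left(2 - w\right)^{2}}{3} - \left(- \frac{20}{3} + \frac{10 w}{3}\right)\right) \left(- \frac{1}{5}\right) = \left(\frac{32}{3} - \frac{10 w}{3} + \frac{2 \left(2 - w\right)^{2}}{3}\right) \left(- \frac{1}{5}\right) = - \frac{32}{15} - \frac{2 \left(2 - w\right)^{2}}{15} + \frac{2 w}{3}$)
$U{\left(p,j \right)} = - 15 j$
$- 466 \left(43 + U{\left(s{\left(0,5 \right)},14 \right)}\right) = - 466 \left(43 - 210\right) = \left(-466\right) \left(-167\right) = 77822$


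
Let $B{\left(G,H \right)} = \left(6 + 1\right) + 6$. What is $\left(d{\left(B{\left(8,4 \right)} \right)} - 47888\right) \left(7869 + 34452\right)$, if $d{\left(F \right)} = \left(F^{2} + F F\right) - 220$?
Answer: $-2021674170$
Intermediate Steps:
$B{\left(G,H \right)} = 13$ ($B{\left(G,H \right)} = 7 + 6 = 13$)
$d{\left(F \right)} = -220 + 2 F^{2}$ ($d{\left(F \right)} = \left(F^{2} + F^{2}\right) - 220 = 2 F^{2} - 220 = -220 + 2 F^{2}$)
$\left(d{\left(B{\left(8,4 \right)} \right)} - 47888\right) \left(7869 + 34452\right) = \left(\left(-220 + 2 \cdot 13^{2}\right) - 47888\right) \left(7869 + 34452\right) = \left(\left(-220 + 2 \cdot 169\right) - 47888\right) 42321 = \left(\left(-220 + 338\right) - 47888\right) 42321 = \left(118 - 47888\right) 42321 = \left(-47770\right) 42321 = -2021674170$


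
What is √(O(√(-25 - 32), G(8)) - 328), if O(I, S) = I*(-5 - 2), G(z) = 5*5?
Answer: √(-328 - 7*I*√57) ≈ 1.4544 - 18.169*I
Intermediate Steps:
G(z) = 25
O(I, S) = -7*I (O(I, S) = I*(-7) = -7*I)
√(O(√(-25 - 32), G(8)) - 328) = √(-7*√(-25 - 32) - 328) = √(-7*I*√57 - 328) = √(-328 - 7*I*√57)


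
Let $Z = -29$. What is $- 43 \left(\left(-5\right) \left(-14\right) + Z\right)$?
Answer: $-1763$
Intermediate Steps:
$- 43 \left(\left(-5\right) \left(-14\right) + Z\right) = - 43 \left(\left(-5\right) \left(-14\right) - 29\right) = - 43 \left(70 - 29\right) = \left(-43\right) 41 = -1763$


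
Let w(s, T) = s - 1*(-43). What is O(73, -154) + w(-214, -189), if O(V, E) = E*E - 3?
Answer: 23542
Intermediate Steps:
O(V, E) = -3 + E² (O(V, E) = E² - 3 = -3 + E²)
w(s, T) = 43 + s (w(s, T) = s + 43 = 43 + s)
O(73, -154) + w(-214, -189) = (-3 + (-154)²) + (43 - 214) = (-3 + 23716) - 171 = 23713 - 171 = 23542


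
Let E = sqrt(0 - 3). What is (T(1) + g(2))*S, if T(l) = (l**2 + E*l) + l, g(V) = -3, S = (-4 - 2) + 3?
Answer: 3 - 3*I*sqrt(3) ≈ 3.0 - 5.1962*I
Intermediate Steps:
E = I*sqrt(3) (E = sqrt(-3) = I*sqrt(3) ≈ 1.732*I)
S = -3 (S = -6 + 3 = -3)
T(l) = l + l**2 + I*l*sqrt(3) (T(l) = (l**2 + (I*sqrt(3))*l) + l = (l**2 + I*l*sqrt(3)) + l = l + l**2 + I*l*sqrt(3))
(T(1) + g(2))*S = (1*(1 + 1 + I*sqrt(3)) - 3)*(-3) = (1*(2 + I*sqrt(3)) - 3)*(-3) = ((2 + I*sqrt(3)) - 3)*(-3) = (-1 + I*sqrt(3))*(-3) = 3 - 3*I*sqrt(3)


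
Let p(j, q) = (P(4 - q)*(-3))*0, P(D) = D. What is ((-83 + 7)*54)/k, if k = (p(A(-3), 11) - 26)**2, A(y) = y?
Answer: -1026/169 ≈ -6.0710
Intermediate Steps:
p(j, q) = 0 (p(j, q) = ((4 - q)*(-3))*0 = (-12 + 3*q)*0 = 0)
k = 676 (k = (0 - 26)**2 = (-26)**2 = 676)
((-83 + 7)*54)/k = ((-83 + 7)*54)/676 = -76*54*(1/676) = -4104*1/676 = -1026/169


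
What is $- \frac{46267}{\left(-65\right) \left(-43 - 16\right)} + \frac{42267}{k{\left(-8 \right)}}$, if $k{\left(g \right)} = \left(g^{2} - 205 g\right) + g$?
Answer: $\frac{6432701}{500320} \approx 12.857$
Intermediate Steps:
$k{\left(g \right)} = g^{2} - 204 g$
$- \frac{46267}{\left(-65\right) \left(-43 - 16\right)} + \frac{42267}{k{\left(-8 \right)}} = - \frac{46267}{\left(-65\right) \left(-43 - 16\right)} + \frac{42267}{\left(-8\right) \left(-204 - 8\right)} = - \frac{46267}{\left(-65\right) \left(-59\right)} + \frac{42267}{\left(-8\right) \left(-212\right)} = - \frac{46267}{3835} + \frac{42267}{1696} = \left(-46267\right) \frac{1}{3835} + 42267 \cdot \frac{1}{1696} = - \frac{3559}{295} + \frac{42267}{1696} = \frac{6432701}{500320}$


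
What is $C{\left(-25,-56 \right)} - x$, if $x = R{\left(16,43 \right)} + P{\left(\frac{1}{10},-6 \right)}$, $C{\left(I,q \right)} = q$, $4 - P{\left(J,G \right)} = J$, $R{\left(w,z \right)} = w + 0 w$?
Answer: $- \frac{759}{10} \approx -75.9$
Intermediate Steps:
$R{\left(w,z \right)} = w$ ($R{\left(w,z \right)} = w + 0 = w$)
$P{\left(J,G \right)} = 4 - J$
$x = \frac{199}{10}$ ($x = 16 + \left(4 - \frac{1}{10}\right) = 16 + \frac{39}{10} = \frac{199}{10} \approx 19.9$)
$C{\left(-25,-56 \right)} - x = -56 - \frac{199}{10} = - \frac{759}{10}$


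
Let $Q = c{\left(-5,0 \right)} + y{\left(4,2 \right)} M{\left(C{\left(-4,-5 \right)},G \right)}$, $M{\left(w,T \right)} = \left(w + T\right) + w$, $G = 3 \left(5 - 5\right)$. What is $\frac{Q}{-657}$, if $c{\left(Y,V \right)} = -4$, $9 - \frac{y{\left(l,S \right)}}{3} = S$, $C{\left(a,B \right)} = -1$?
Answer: $\frac{46}{657} \approx 0.070015$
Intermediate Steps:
$y{\left(l,S \right)} = 27 - 3 S$
$G = 0$ ($G = 3 \cdot 0 = 0$)
$M{\left(w,T \right)} = T + 2 w$ ($M{\left(w,T \right)} = \left(T + w\right) + w = T + 2 w$)
$Q = -46$ ($Q = -4 + \left(27 - 6\right) \left(0 + 2 \left(-1\right)\right) = -4 + \left(27 - 6\right) \left(0 - 2\right) = -4 + 21 \left(-2\right) = -4 - 42 = -46$)
$\frac{Q}{-657} = - \frac{46}{-657} = \left(-46\right) \left(- \frac{1}{657}\right) = \frac{46}{657}$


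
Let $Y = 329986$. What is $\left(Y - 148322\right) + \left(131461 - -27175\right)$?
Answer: $340300$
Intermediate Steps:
$\left(Y - 148322\right) + \left(131461 - -27175\right) = \left(329986 - 148322\right) + \left(131461 - -27175\right) = 181664 + \left(131461 + 27175\right) = 181664 + 158636 = 340300$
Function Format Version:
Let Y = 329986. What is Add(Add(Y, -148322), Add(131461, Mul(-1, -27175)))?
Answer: 340300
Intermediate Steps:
Add(Add(Y, -148322), Add(131461, Mul(-1, -27175))) = Add(Add(329986, -148322), Add(131461, Mul(-1, -27175))) = Add(181664, Add(131461, 27175)) = Add(181664, 158636) = 340300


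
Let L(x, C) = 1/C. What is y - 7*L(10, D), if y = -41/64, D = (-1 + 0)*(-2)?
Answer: -265/64 ≈ -4.1406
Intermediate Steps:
D = 2 (D = -1*(-2) = 2)
y = -41/64 (y = -41*1/64 = -41/64 ≈ -0.64063)
y - 7*L(10, D) = -41/64 - 7/2 = -265/64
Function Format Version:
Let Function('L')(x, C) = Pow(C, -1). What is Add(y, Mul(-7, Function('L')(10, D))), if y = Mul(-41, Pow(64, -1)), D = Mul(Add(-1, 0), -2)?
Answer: Rational(-265, 64) ≈ -4.1406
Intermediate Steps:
D = 2 (D = Mul(-1, -2) = 2)
y = Rational(-41, 64) (y = Mul(-41, Rational(1, 64)) = Rational(-41, 64) ≈ -0.64063)
Add(y, Mul(-7, Function('L')(10, D))) = Add(Rational(-41, 64), Mul(-7, Pow(2, -1))) = Add(Rational(-41, 64), Mul(-7, Rational(1, 2))) = Add(Rational(-41, 64), Rational(-7, 2)) = Rational(-265, 64)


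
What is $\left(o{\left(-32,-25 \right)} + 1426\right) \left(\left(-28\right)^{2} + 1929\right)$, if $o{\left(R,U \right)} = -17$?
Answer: $3822617$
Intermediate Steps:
$\left(o{\left(-32,-25 \right)} + 1426\right) \left(\left(-28\right)^{2} + 1929\right) = \left(-17 + 1426\right) \left(\left(-28\right)^{2} + 1929\right) = 1409 \left(784 + 1929\right) = 1409 \cdot 2713 = 3822617$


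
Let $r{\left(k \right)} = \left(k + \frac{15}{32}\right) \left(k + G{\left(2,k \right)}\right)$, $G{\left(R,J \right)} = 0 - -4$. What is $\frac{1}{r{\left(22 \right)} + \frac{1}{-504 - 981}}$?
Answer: $\frac{23760}{13880279} \approx 0.0017118$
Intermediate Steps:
$G{\left(R,J \right)} = 4$ ($G{\left(R,J \right)} = 0 + 4 = 4$)
$r{\left(k \right)} = \left(4 + k\right) \left(\frac{15}{32} + k\right)$ ($r{\left(k \right)} = \left(k + \frac{15}{32}\right) \left(k + 4\right) = \left(k + 15 \cdot \frac{1}{32}\right) \left(4 + k\right) = \left(k + \frac{15}{32}\right) \left(4 + k\right) = \left(\frac{15}{32} + k\right) \left(4 + k\right) = \left(4 + k\right) \left(\frac{15}{32} + k\right)$)
$\frac{1}{r{\left(22 \right)} + \frac{1}{-504 - 981}} = \frac{1}{\left(\frac{15}{8} + 22^{2} + \frac{143}{32} \cdot 22\right) + \frac{1}{-504 - 981}} = \frac{1}{\left(\frac{15}{8} + 484 + \frac{1573}{16}\right) + \frac{1}{-1485}} = \frac{1}{\frac{9347}{16} - \frac{1}{1485}} = \frac{1}{\frac{13880279}{23760}} = \frac{23760}{13880279}$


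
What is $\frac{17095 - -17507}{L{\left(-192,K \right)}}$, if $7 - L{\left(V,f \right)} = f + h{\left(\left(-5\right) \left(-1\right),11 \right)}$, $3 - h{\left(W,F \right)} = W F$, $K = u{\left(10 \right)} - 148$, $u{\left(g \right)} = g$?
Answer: $\frac{34602}{197} \approx 175.64$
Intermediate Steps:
$K = -138$ ($K = 10 - 148 = -138$)
$h{\left(W,F \right)} = 3 - F W$ ($h{\left(W,F \right)} = 3 - W F = 3 - F W$)
$L{\left(V,f \right)} = 59 - f$ ($L{\left(V,f \right)} = 7 - \left(f + \left(3 - 11 \left(\left(-5\right) \left(-1\right)\right)\right)\right) = 7 - \left(f + \left(3 - 11 \cdot 5\right)\right) = 7 - \left(f + \left(3 - 55\right)\right) = 7 - \left(f - 52\right) = 7 - \left(-52 + f\right) = 59 - f$)
$\frac{17095 - -17507}{L{\left(-192,K \right)}} = \frac{17095 - -17507}{59 - -138} = \frac{17095 + 17507}{59 + 138} = \frac{34602}{197}$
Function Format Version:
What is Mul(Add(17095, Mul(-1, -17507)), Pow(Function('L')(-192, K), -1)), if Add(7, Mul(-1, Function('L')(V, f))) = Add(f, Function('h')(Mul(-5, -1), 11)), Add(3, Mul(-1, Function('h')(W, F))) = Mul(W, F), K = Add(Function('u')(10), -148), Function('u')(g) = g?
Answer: Rational(34602, 197) ≈ 175.64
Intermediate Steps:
K = -138 (K = Add(10, -148) = -138)
Function('h')(W, F) = Add(3, Mul(-1, F, W)) (Function('h')(W, F) = Add(3, Mul(-1, Mul(W, F))) = Add(3, Mul(-1, Mul(F, W))) = Add(3, Mul(-1, F, W)))
Function('L')(V, f) = Add(59, Mul(-1, f)) (Function('L')(V, f) = Add(7, Mul(-1, Add(f, Add(3, Mul(-1, 11, Mul(-5, -1)))))) = Add(7, Mul(-1, Add(f, Add(3, Mul(-1, 11, 5))))) = Add(7, Mul(-1, Add(f, Add(3, -55)))) = Add(7, Mul(-1, Add(f, -52))) = Add(7, Mul(-1, Add(-52, f))) = Add(7, Add(52, Mul(-1, f))) = Add(59, Mul(-1, f)))
Mul(Add(17095, Mul(-1, -17507)), Pow(Function('L')(-192, K), -1)) = Mul(Add(17095, Mul(-1, -17507)), Pow(Add(59, Mul(-1, -138)), -1)) = Mul(Add(17095, 17507), Pow(Add(59, 138), -1)) = Mul(34602, Pow(197, -1)) = Mul(34602, Rational(1, 197)) = Rational(34602, 197)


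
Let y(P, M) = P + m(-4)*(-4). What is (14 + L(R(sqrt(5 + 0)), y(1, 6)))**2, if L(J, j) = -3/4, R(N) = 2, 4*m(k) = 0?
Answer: 2809/16 ≈ 175.56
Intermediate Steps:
m(k) = 0 (m(k) = (1/4)*0 = 0)
y(P, M) = P (y(P, M) = P + 0*(-4) = P + 0 = P)
L(J, j) = -3/4 (L(J, j) = -3*1/4 = -3/4)
(14 + L(R(sqrt(5 + 0)), y(1, 6)))**2 = (14 - 3/4)**2 = (53/4)**2 = 2809/16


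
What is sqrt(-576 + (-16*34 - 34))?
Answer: I*sqrt(1154) ≈ 33.971*I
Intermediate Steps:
sqrt(-576 + (-16*34 - 34)) = sqrt(-576 + (-544 - 34)) = sqrt(-576 - 578) = sqrt(-1154) = I*sqrt(1154)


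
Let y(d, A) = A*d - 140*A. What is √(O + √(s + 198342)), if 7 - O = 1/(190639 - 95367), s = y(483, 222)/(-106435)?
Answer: √(3672322477946959350 + 138012044326720*√2865932701410)/724305380 ≈ 21.269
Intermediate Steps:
y(d, A) = -140*A + A*d
s = -10878/15205 (s = (222*(-140 + 483))/(-106435) = (222*343)*(-1/106435) = 76146*(-1/106435) = -10878/15205 ≈ -0.71542)
O = 666903/95272 (O = 7 - 1/(190639 - 95367) = 7 - 1/95272 = 666903/95272 ≈ 7.0000)
√(O + √(s + 198342)) = √(666903/95272 + √(-10878/15205 + 198342)) = √(666903/95272 + √(3015779232/15205)) = √(666903/95272 + 4*√2865932701410/15205)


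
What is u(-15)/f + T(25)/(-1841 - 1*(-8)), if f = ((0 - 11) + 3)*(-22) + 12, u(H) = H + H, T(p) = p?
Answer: -635/3666 ≈ -0.17321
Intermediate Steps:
u(H) = 2*H
f = 188 (f = (-11 + 3)*(-22) + 12 = -8*(-22) + 12 = 176 + 12 = 188)
u(-15)/f + T(25)/(-1841 - 1*(-8)) = (2*(-15))/188 + 25/(-1841 - 1*(-8)) = -30*1/188 + 25/(-1841 + 8) = -15/94 + 25/(-1833) = -15/94 + 25*(-1/1833) = -15/94 - 25/1833 = -635/3666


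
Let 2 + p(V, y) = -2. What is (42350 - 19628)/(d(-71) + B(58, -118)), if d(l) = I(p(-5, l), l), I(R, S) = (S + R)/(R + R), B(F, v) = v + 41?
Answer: -336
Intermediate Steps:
p(V, y) = -4 (p(V, y) = -2 - 2 = -4)
B(F, v) = 41 + v
I(R, S) = (R + S)/(2*R) (I(R, S) = (R + S)/((2*R)) = (R + S)*(1/(2*R)) = (R + S)/(2*R))
d(l) = ½ - l/8 (d(l) = (½)*(-4 + l)/(-4) = (½)*(-¼)*(-4 + l) = ½ - l/8)
(42350 - 19628)/(d(-71) + B(58, -118)) = (42350 - 19628)/((½ - ⅛*(-71)) + (41 - 118)) = 22722/((½ + 71/8) - 77) = 22722/(75/8 - 77) = 22722/(-541/8) = 22722*(-8/541) = -336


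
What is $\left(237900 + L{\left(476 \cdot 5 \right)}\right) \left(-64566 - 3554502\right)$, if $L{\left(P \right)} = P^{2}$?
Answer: $-21360825056400$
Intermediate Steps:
$\left(237900 + L{\left(476 \cdot 5 \right)}\right) \left(-64566 - 3554502\right) = \left(237900 + \left(476 \cdot 5\right)^{2}\right) \left(-64566 - 3554502\right) = \left(237900 + 2380^{2}\right) \left(-3619068\right) = \left(237900 + 5664400\right) \left(-3619068\right) = 5902300 \left(-3619068\right) = -21360825056400$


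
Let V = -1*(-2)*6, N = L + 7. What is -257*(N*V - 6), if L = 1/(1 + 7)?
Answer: -40863/2 ≈ -20432.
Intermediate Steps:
L = ⅛ (L = 1/8 = ⅛ ≈ 0.12500)
N = 57/8 (N = ⅛ + 7 = 57/8 ≈ 7.1250)
V = 12 (V = 2*6 = 12)
-257*(N*V - 6) = -257*((57/8)*12 - 6) = -257*(171/2 - 6) = -257*159/2 = -40863/2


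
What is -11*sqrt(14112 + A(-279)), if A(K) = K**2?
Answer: -33*sqrt(10217) ≈ -3335.6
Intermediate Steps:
-11*sqrt(14112 + A(-279)) = -11*sqrt(14112 + (-279)**2) = -11*sqrt(14112 + 77841) = -33*sqrt(10217)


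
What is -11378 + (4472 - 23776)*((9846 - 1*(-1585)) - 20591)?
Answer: 176813262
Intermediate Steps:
-11378 + (4472 - 23776)*((9846 - 1*(-1585)) - 20591) = -11378 - 19304*((9846 + 1585) - 20591) = -11378 - 19304*(11431 - 20591) = -11378 - 19304*(-9160) = -11378 + 176824640 = 176813262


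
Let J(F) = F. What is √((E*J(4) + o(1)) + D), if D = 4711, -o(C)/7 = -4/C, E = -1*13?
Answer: √4687 ≈ 68.462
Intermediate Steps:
E = -13
o(C) = 28/C (o(C) = -(-28)/C = 28/C)
√((E*J(4) + o(1)) + D) = √((-13*4 + 28/1) + 4711) = √((-52 + 28*1) + 4711) = √((-52 + 28) + 4711) = √(-24 + 4711) = √4687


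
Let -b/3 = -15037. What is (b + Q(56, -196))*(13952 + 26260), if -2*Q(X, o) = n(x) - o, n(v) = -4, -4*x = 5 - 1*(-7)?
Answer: 1810143180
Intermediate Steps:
b = 45111 (b = -3*(-15037) = 45111)
x = -3 (x = -(5 - 1*(-7))/4 = -(5 + 7)/4 = -¼*12 = -3)
Q(X, o) = 2 + o/2 (Q(X, o) = -(-4 - o)/2 = 2 + o/2)
(b + Q(56, -196))*(13952 + 26260) = (45111 + (2 + (½)*(-196)))*(13952 + 26260) = (45111 + (2 - 98))*40212 = (45111 - 96)*40212 = 45015*40212 = 1810143180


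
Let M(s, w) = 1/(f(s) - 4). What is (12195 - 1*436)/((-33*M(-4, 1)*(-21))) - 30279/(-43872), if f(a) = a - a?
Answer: -61896365/921312 ≈ -67.183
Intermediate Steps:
f(a) = 0
M(s, w) = -¼ (M(s, w) = 1/(0 - 4) = 1/(-4) = -¼)
(12195 - 1*436)/((-33*M(-4, 1)*(-21))) - 30279/(-43872) = (12195 - 1*436)/((-33*(-¼)*(-21))) - 30279/(-43872) = (12195 - 436)/(((33/4)*(-21))) - 30279*(-1/43872) = 11759/(-693/4) + 10093/14624 = 11759*(-4/693) + 10093/14624 = -4276/63 + 10093/14624 = -61896365/921312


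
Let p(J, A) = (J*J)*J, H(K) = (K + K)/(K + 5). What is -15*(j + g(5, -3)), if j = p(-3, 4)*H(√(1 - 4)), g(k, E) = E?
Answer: 1845/14 + 2025*I*√3/14 ≈ 131.79 + 250.53*I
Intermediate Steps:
H(K) = 2*K/(5 + K) (H(K) = (2*K)/(5 + K) = 2*K/(5 + K))
p(J, A) = J³ (p(J, A) = J²*J = J³)
j = -54*I*√3/(5 + I*√3) (j = (-3)³*(2*√(1 - 4)/(5 + √(1 - 4))) = -54*√(-3)/(5 + √(-3)) = -54*I*√3/(5 + I*√3) ≈ -5.7857 - 16.702*I)
-15*(j + g(5, -3)) = -15*(-54*√3/(√3 - 5*I) - 3) = -15*(-3 - 54*√3/(√3 - 5*I)) = 45 + 810*√3/(√3 - 5*I)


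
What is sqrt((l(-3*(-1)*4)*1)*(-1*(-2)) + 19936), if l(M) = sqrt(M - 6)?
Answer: sqrt(19936 + 2*sqrt(6)) ≈ 141.21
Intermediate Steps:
l(M) = sqrt(-6 + M)
sqrt((l(-3*(-1)*4)*1)*(-1*(-2)) + 19936) = sqrt((sqrt(-6 - 3*(-1)*4)*1)*(-1*(-2)) + 19936) = sqrt((sqrt(-6 + 3*4)*1)*2 + 19936) = sqrt((sqrt(-6 + 12)*1)*2 + 19936) = sqrt((sqrt(6)*1)*2 + 19936) = sqrt(sqrt(6)*2 + 19936) = sqrt(2*sqrt(6) + 19936) = sqrt(19936 + 2*sqrt(6))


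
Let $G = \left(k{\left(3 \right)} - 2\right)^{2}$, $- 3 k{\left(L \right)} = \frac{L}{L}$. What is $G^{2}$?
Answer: $\frac{2401}{81} \approx 29.642$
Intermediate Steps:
$k{\left(L \right)} = - \frac{1}{3}$ ($k{\left(L \right)} = - \frac{L \frac{1}{L}}{3} = \left(- \frac{1}{3}\right) 1 = - \frac{1}{3}$)
$G = \frac{49}{9}$ ($G = \left(- \frac{1}{3} - 2\right)^{2} = \left(- \frac{7}{3}\right)^{2} = \frac{49}{9} \approx 5.4444$)
$G^{2} = \left(\frac{49}{9}\right)^{2} = \frac{2401}{81}$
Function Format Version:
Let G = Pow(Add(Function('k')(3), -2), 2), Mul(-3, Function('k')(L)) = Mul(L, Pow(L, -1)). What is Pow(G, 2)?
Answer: Rational(2401, 81) ≈ 29.642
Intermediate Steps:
Function('k')(L) = Rational(-1, 3) (Function('k')(L) = Mul(Rational(-1, 3), Mul(L, Pow(L, -1))) = Mul(Rational(-1, 3), 1) = Rational(-1, 3))
G = Rational(49, 9) (G = Pow(Add(Rational(-1, 3), -2), 2) = Pow(Rational(-7, 3), 2) = Rational(49, 9) ≈ 5.4444)
Pow(G, 2) = Pow(Rational(49, 9), 2) = Rational(2401, 81)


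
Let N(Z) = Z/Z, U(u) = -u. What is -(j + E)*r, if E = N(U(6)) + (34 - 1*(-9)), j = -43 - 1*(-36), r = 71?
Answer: -2627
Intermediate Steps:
N(Z) = 1
j = -7 (j = -43 + 36 = -7)
E = 44 (E = 1 + (34 - 1*(-9)) = 1 + (34 + 9) = 1 + 43 = 44)
-(j + E)*r = -(-7 + 44)*71 = -37*71 = -1*2627 = -2627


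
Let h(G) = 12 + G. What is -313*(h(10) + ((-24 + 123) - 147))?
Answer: 8138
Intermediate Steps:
-313*(h(10) + ((-24 + 123) - 147)) = -313*((12 + 10) + ((-24 + 123) - 147)) = -313*(22 + (99 - 147)) = -313*(22 - 48) = -313*(-26) = 8138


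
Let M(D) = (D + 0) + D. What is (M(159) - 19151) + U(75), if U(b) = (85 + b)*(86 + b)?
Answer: 6927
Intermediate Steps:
M(D) = 2*D (M(D) = D + D = 2*D)
(M(159) - 19151) + U(75) = (2*159 - 19151) + (7310 + 75² + 171*75) = (318 - 19151) + (7310 + 5625 + 12825) = -18833 + 25760 = 6927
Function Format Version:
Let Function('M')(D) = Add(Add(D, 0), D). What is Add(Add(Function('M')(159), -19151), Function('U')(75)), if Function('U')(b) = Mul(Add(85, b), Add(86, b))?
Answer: 6927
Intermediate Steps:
Function('M')(D) = Mul(2, D) (Function('M')(D) = Add(D, D) = Mul(2, D))
Add(Add(Function('M')(159), -19151), Function('U')(75)) = Add(Add(Mul(2, 159), -19151), Add(7310, Pow(75, 2), Mul(171, 75))) = Add(Add(318, -19151), Add(7310, 5625, 12825)) = Add(-18833, 25760) = 6927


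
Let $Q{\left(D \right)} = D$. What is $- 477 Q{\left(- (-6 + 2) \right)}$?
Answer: $-1908$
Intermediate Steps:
$- 477 Q{\left(- (-6 + 2) \right)} = - 477 \left(- (-6 + 2)\right) = - 477 \left(\left(-1\right) \left(-4\right)\right) = \left(-477\right) 4 = -1908$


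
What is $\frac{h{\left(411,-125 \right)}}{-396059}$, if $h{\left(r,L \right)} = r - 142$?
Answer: $- \frac{269}{396059} \approx -0.00067919$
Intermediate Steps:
$h{\left(r,L \right)} = -142 + r$
$\frac{h{\left(411,-125 \right)}}{-396059} = \frac{-142 + 411}{-396059} = 269 \left(- \frac{1}{396059}\right) = - \frac{269}{396059}$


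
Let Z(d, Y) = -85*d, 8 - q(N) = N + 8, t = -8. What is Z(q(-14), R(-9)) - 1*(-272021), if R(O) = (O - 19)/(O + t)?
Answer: 270831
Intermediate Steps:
q(N) = -N (q(N) = 8 - (N + 8) = 8 - (8 + N) = 8 + (-8 - N) = -N)
R(O) = (-19 + O)/(-8 + O) (R(O) = (O - 19)/(O - 8) = (-19 + O)/(-8 + O))
Z(q(-14), R(-9)) - 1*(-272021) = -(-85)*(-14) - 1*(-272021) = -85*14 + 272021 = -1190 + 272021 = 270831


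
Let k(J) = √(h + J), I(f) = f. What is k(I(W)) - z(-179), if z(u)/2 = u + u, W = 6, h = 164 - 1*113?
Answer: 716 + √57 ≈ 723.55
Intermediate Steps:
h = 51 (h = 164 - 113 = 51)
z(u) = 4*u (z(u) = 2*(u + u) = 2*(2*u) = 4*u)
k(J) = √(51 + J)
k(I(W)) - z(-179) = √(51 + 6) - 4*(-179) = √57 - 1*(-716) = √57 + 716 = 716 + √57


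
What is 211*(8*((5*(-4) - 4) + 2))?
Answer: -37136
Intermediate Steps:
211*(8*((5*(-4) - 4) + 2)) = 211*(8*((-20 - 4) + 2)) = 211*(8*(-24 + 2)) = 211*(8*(-22)) = 211*(-176) = -37136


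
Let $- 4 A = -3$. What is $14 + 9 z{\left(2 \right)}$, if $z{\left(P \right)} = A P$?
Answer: $\frac{55}{2} \approx 27.5$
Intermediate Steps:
$A = \frac{3}{4}$ ($A = \left(- \frac{1}{4}\right) \left(-3\right) = \frac{3}{4} \approx 0.75$)
$z{\left(P \right)} = \frac{3 P}{4}$
$14 + 9 z{\left(2 \right)} = 14 + 9 \cdot \frac{3}{4} \cdot 2 = 14 + 9 \cdot \frac{3}{2} = 14 + \frac{27}{2} = \frac{55}{2}$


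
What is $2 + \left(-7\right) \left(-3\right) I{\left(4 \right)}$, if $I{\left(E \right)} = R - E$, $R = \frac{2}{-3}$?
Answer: $-96$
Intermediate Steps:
$R = - \frac{2}{3}$ ($R = 2 \left(- \frac{1}{3}\right) = - \frac{2}{3} \approx -0.66667$)
$I{\left(E \right)} = - \frac{2}{3} - E$
$2 + \left(-7\right) \left(-3\right) I{\left(4 \right)} = 2 + \left(-7\right) \left(-3\right) \left(- \frac{2}{3} - 4\right) = 2 + 21 \left(- \frac{2}{3} - 4\right) = 2 + 21 \left(- \frac{14}{3}\right) = 2 - 98 = -96$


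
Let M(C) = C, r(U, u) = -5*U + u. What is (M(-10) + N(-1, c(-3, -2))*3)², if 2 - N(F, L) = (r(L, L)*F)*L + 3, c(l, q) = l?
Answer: 14641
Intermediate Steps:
r(U, u) = u - 5*U
N(F, L) = -1 + 4*F*L² (N(F, L) = 2 - (((L - 5*L)*F)*L + 3) = 2 - (((-4*L)*F)*L + 3) = 2 - ((-4*F*L)*L + 3) = 2 - (-4*F*L² + 3) = 2 - (3 - 4*F*L²) = 2 + (-3 + 4*F*L²) = -1 + 4*F*L²)
(M(-10) + N(-1, c(-3, -2))*3)² = (-10 + (-1 + 4*(-1)*(-3)²)*3)² = (-10 + (-1 + 4*(-1)*9)*3)² = (-10 + (-1 - 36)*3)² = (-10 - 37*3)² = (-10 - 111)² = (-121)² = 14641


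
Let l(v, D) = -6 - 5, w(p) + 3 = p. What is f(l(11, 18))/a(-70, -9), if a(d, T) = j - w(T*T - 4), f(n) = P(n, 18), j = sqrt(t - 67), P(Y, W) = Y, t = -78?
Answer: 74/511 + I*sqrt(145)/511 ≈ 0.14481 + 0.023565*I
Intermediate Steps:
w(p) = -3 + p
j = I*sqrt(145) (j = sqrt(-78 - 67) = sqrt(-145) = I*sqrt(145) ≈ 12.042*I)
l(v, D) = -11
f(n) = n
a(d, T) = 7 - T**2 + I*sqrt(145) (a(d, T) = I*sqrt(145) - (-3 + (T*T - 4)) = I*sqrt(145) - (-3 + (T**2 - 4)) = I*sqrt(145) - (-3 + (-4 + T**2)) = I*sqrt(145) - (-7 + T**2) = I*sqrt(145) + (7 - T**2) = 7 - T**2 + I*sqrt(145))
f(l(11, 18))/a(-70, -9) = -11/(7 - 1*(-9)**2 + I*sqrt(145)) = -11/(7 - 1*81 + I*sqrt(145)) = -11/(7 - 81 + I*sqrt(145)) = -11/(-74 + I*sqrt(145))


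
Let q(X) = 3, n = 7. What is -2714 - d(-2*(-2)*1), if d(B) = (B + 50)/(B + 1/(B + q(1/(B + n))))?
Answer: -79084/29 ≈ -2727.0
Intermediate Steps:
d(B) = (50 + B)/(B + 1/(3 + B)) (d(B) = (B + 50)/(B + 1/(B + 3)) = (50 + B)/(B + 1/(3 + B)))
-2714 - d(-2*(-2)*1) = -2714 - (150 + (-2*(-2)*1)**2 + 53*(-2*(-2)*1))/(1 + (-2*(-2)*1)**2 + 3*(-2*(-2)*1)) = -2714 - (150 + (4*1)**2 + 53*(4*1))/(1 + (4*1)**2 + 3*(4*1)) = -2714 - (150 + 4**2 + 53*4)/(1 + 4**2 + 3*4) = -2714 - (150 + 16 + 212)/(1 + 16 + 12) = -2714 - 378/29 = -79084/29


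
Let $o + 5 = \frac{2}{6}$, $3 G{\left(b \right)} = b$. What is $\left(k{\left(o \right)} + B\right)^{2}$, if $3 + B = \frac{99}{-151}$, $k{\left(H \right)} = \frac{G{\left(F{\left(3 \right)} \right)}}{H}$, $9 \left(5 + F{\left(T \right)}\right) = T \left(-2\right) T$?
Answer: $\frac{908209}{91204} \approx 9.958$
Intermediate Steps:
$F{\left(T \right)} = -5 - \frac{2 T^{2}}{9}$ ($F{\left(T \right)} = -5 + \frac{T \left(-2\right) T}{9} = -5 + \frac{- 2 T T}{9} = -5 + \frac{\left(-2\right) T^{2}}{9} = -5 - \frac{2 T^{2}}{9}$)
$G{\left(b \right)} = \frac{b}{3}$
$o = - \frac{14}{3}$ ($o = -5 + \frac{2}{6} = -5 + 2 \cdot \frac{1}{6} = -5 + \frac{1}{3} = - \frac{14}{3} \approx -4.6667$)
$k{\left(H \right)} = - \frac{7}{3 H}$ ($k{\left(H \right)} = \frac{\frac{1}{3} \left(-5 - \frac{2 \cdot 3^{2}}{9}\right)}{H} = \frac{\frac{1}{3} \left(-5 - 2\right)}{H} = \frac{\frac{1}{3} \left(-7\right)}{H} = - \frac{7}{3 H}$)
$B = - \frac{552}{151}$ ($B = -3 + \frac{99}{-151} = -3 + 99 \left(- \frac{1}{151}\right) = -3 - \frac{99}{151} = - \frac{552}{151} \approx -3.6556$)
$\left(k{\left(o \right)} + B\right)^{2} = \left(- \frac{7}{3 \left(- \frac{14}{3}\right)} - \frac{552}{151}\right)^{2} = \left(\left(- \frac{7}{3}\right) \left(- \frac{3}{14}\right) - \frac{552}{151}\right)^{2} = \left(\frac{1}{2} - \frac{552}{151}\right)^{2} = \left(- \frac{953}{302}\right)^{2} = \frac{908209}{91204}$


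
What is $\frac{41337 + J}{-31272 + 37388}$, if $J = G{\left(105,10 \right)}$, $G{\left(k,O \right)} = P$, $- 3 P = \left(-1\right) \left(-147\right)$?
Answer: $\frac{10322}{1529} \approx 6.7508$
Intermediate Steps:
$P = -49$ ($P = - \frac{\left(-1\right) \left(-147\right)}{3} = \left(- \frac{1}{3}\right) 147 = -49$)
$G{\left(k,O \right)} = -49$
$J = -49$
$\frac{41337 + J}{-31272 + 37388} = \frac{41337 - 49}{-31272 + 37388} = \frac{41288}{6116} = 41288 \cdot \frac{1}{6116} = \frac{10322}{1529}$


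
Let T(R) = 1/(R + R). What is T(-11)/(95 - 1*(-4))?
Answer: -1/2178 ≈ -0.00045914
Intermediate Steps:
T(R) = 1/(2*R)
T(-11)/(95 - 1*(-4)) = ((½)/(-11))/(95 - 1*(-4)) = ((½)*(-1/11))/(95 + 4) = -1/22/99 = -1/22*1/99 = -1/2178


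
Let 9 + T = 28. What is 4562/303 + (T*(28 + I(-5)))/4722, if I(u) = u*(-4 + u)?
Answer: 2440225/158974 ≈ 15.350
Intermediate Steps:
T = 19 (T = -9 + 28 = 19)
4562/303 + (T*(28 + I(-5)))/4722 = 4562/303 + (19*(28 - 5*(-4 - 5)))/4722 = 4562*(1/303) + (19*(28 - 5*(-9)))*(1/4722) = 4562/303 + (19*(28 + 45))*(1/4722) = 4562/303 + (19*73)*(1/4722) = 4562/303 + 1387*(1/4722) = 4562/303 + 1387/4722 = 2440225/158974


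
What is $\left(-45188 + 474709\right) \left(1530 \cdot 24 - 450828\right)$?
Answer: $-177868082268$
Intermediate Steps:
$\left(-45188 + 474709\right) \left(1530 \cdot 24 - 450828\right) = 429521 \left(36720 - 450828\right) = 429521 \left(-414108\right) = -177868082268$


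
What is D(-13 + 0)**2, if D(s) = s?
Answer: 169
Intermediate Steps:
D(-13 + 0)**2 = (-13 + 0)**2 = (-13)**2 = 169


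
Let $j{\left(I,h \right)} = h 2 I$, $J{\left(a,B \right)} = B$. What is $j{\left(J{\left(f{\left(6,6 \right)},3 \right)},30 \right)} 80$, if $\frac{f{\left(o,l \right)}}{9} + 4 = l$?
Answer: $14400$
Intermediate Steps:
$f{\left(o,l \right)} = -36 + 9 l$
$j{\left(I,h \right)} = 2 I h$ ($j{\left(I,h \right)} = 2 h I = 2 I h$)
$j{\left(J{\left(f{\left(6,6 \right)},3 \right)},30 \right)} 80 = 2 \cdot 3 \cdot 30 \cdot 80 = 180 \cdot 80 = 14400$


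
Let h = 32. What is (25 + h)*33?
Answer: 1881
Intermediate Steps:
(25 + h)*33 = (25 + 32)*33 = 57*33 = 1881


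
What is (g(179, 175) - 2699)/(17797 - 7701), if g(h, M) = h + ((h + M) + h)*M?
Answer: 90755/10096 ≈ 8.9892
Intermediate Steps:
g(h, M) = h + M*(M + 2*h) (g(h, M) = h + ((M + h) + h)*M = h + (M + 2*h)*M = h + M*(M + 2*h))
(g(179, 175) - 2699)/(17797 - 7701) = ((179 + 175² + 2*175*179) - 2699)/(17797 - 7701) = ((179 + 30625 + 62650) - 2699)/10096 = (93454 - 2699)*(1/10096) = 90755*(1/10096) = 90755/10096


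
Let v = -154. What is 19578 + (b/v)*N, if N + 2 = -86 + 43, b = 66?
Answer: 137181/7 ≈ 19597.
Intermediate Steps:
N = -45 (N = -2 + (-86 + 43) = -2 - 43 = -45)
19578 + (b/v)*N = 19578 + (66/(-154))*(-45) = 19578 + (66*(-1/154))*(-45) = 19578 - 3/7*(-45) = 19578 + 135/7 = 137181/7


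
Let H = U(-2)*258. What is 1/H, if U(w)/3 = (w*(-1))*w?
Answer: -1/3096 ≈ -0.00032300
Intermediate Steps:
U(w) = -3*w**2 (U(w) = 3*((w*(-1))*w) = 3*((-w)*w) = 3*(-w**2) = -3*w**2)
H = -3096 (H = -3*(-2)**2*258 = -3*4*258 = -12*258 = -3096)
1/H = 1/(-3096) = -1/3096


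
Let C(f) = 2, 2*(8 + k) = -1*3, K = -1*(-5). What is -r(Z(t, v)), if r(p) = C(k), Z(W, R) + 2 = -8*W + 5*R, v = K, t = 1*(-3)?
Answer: -2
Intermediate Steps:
K = 5
t = -3
k = -19/2 (k = -8 + (-1*3)/2 = -8 + (1/2)*(-3) = -8 - 3/2 = -19/2 ≈ -9.5000)
v = 5
Z(W, R) = -2 - 8*W + 5*R (Z(W, R) = -2 + (-8*W + 5*R) = -2 - 8*W + 5*R)
r(p) = 2
-r(Z(t, v)) = -1*2 = -2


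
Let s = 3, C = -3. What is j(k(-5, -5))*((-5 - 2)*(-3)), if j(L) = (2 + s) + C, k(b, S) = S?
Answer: 42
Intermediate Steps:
j(L) = 2 (j(L) = (2 + 3) - 3 = 5 - 3 = 2)
j(k(-5, -5))*((-5 - 2)*(-3)) = 2*((-5 - 2)*(-3)) = 2*(-7*(-3)) = 2*21 = 42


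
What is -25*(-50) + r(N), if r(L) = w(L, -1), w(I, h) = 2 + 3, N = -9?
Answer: 1255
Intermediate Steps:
w(I, h) = 5
r(L) = 5
-25*(-50) + r(N) = -25*(-50) + 5 = 1250 + 5 = 1255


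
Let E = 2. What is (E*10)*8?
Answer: 160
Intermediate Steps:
(E*10)*8 = (2*10)*8 = 20*8 = 160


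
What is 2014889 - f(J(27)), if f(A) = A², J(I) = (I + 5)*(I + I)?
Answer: -971095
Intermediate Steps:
J(I) = 2*I*(5 + I) (J(I) = (5 + I)*(2*I) = 2*I*(5 + I))
2014889 - f(J(27)) = 2014889 - (2*27*(5 + 27))² = 2014889 - (2*27*32)² = 2014889 - 1*1728² = 2014889 - 1*2985984 = 2014889 - 2985984 = -971095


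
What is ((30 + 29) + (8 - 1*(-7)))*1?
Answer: 74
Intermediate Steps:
((30 + 29) + (8 - 1*(-7)))*1 = (59 + (8 + 7))*1 = (59 + 15)*1 = 74*1 = 74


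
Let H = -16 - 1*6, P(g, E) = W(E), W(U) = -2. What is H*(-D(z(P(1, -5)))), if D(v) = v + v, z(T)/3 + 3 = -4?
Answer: -924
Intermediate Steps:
P(g, E) = -2
z(T) = -21 (z(T) = -9 + 3*(-4) = -9 - 12 = -21)
D(v) = 2*v
H = -22 (H = -16 - 6 = -22)
H*(-D(z(P(1, -5)))) = -(-22)*2*(-21) = -(-22)*(-42) = -22*42 = -924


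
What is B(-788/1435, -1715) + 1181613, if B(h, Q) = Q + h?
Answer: 1693152842/1435 ≈ 1.1799e+6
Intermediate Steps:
B(-788/1435, -1715) + 1181613 = (-1715 - 788/1435) + 1181613 = -2461813/1435 + 1181613 = 1693152842/1435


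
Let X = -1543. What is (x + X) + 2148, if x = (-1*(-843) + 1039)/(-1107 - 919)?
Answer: 611924/1013 ≈ 604.07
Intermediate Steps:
x = -941/1013 (x = (843 + 1039)/(-2026) = 1882*(-1/2026) = -941/1013 ≈ -0.92892)
(x + X) + 2148 = (-941/1013 - 1543) + 2148 = -1564000/1013 + 2148 = 611924/1013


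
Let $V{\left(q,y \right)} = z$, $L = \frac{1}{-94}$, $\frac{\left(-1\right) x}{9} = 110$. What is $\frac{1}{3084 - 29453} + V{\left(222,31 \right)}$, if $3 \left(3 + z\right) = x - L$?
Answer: $- \frac{2476181227}{7436058} \approx -333.0$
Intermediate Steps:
$x = -990$ ($x = \left(-9\right) 110 = -990$)
$L = - \frac{1}{94} \approx -0.010638$
$z = - \frac{93905}{282}$ ($z = -3 + \frac{-990 - - \frac{1}{94}}{3} = -3 + \frac{-990 + \frac{1}{94}}{3} = -3 + \frac{1}{3} \left(- \frac{93059}{94}\right) = -3 - \frac{93059}{282} = - \frac{93905}{282} \approx -333.0$)
$V{\left(q,y \right)} = - \frac{93905}{282}$
$\frac{1}{3084 - 29453} + V{\left(222,31 \right)} = \frac{1}{3084 - 29453} - \frac{93905}{282} = \frac{1}{-26369} - \frac{93905}{282} = - \frac{1}{26369} - \frac{93905}{282} = - \frac{2476181227}{7436058}$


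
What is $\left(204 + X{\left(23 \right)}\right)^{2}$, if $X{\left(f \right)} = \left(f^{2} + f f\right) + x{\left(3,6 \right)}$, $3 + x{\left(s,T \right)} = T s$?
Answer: $1630729$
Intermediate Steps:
$x{\left(s,T \right)} = -3 + T s$
$X{\left(f \right)} = 15 + 2 f^{2}$ ($X{\left(f \right)} = \left(f^{2} + f f\right) + \left(-3 + 6 \cdot 3\right) = \left(f^{2} + f^{2}\right) + \left(-3 + 18\right) = 2 f^{2} + 15 = 15 + 2 f^{2}$)
$\left(204 + X{\left(23 \right)}\right)^{2} = \left(204 + \left(15 + 2 \cdot 23^{2}\right)\right)^{2} = \left(204 + \left(15 + 2 \cdot 529\right)\right)^{2} = \left(204 + \left(15 + 1058\right)\right)^{2} = \left(204 + 1073\right)^{2} = 1277^{2} = 1630729$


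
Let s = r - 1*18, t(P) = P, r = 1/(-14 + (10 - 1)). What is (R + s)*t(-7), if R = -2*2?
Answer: 777/5 ≈ 155.40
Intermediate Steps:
r = -1/5 (r = 1/(-14 + 9) = 1/(-5) = -1/5 ≈ -0.20000)
R = -4
s = -91/5 (s = -1/5 - 1*18 = -1/5 - 18 = -91/5 ≈ -18.200)
(R + s)*t(-7) = (-4 - 91/5)*(-7) = -111/5*(-7) = 777/5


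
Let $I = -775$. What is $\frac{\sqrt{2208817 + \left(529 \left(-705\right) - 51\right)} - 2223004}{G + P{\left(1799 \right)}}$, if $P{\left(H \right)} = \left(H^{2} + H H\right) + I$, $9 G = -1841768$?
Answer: $- \frac{20007036}{56406475} + \frac{9 \sqrt{1835821}}{56406475} \approx -0.35448$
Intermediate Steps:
$G = - \frac{1841768}{9}$ ($G = \frac{1}{9} \left(-1841768\right) = - \frac{1841768}{9} \approx -2.0464 \cdot 10^{5}$)
$P{\left(H \right)} = -775 + 2 H^{2}$ ($P{\left(H \right)} = \left(H^{2} + H H\right) - 775 = \left(H^{2} + H^{2}\right) - 775 = 2 H^{2} - 775 = -775 + 2 H^{2}$)
$\frac{\sqrt{2208817 + \left(529 \left(-705\right) - 51\right)} - 2223004}{G + P{\left(1799 \right)}} = \frac{\sqrt{2208817 + \left(529 \left(-705\right) - 51\right)} - 2223004}{- \frac{1841768}{9} - \left(775 - 2 \cdot 1799^{2}\right)} = \frac{\sqrt{2208817 - 372996} - 2223004}{- \frac{1841768}{9} + \left(-775 + 2 \cdot 3236401\right)} = \frac{\sqrt{2208817 - 372996} - 2223004}{- \frac{1841768}{9} + \left(-775 + 6472802\right)} = \frac{\sqrt{1835821} - 2223004}{- \frac{1841768}{9} + 6472027} = \frac{-2223004 + \sqrt{1835821}}{\frac{56406475}{9}} = \left(-2223004 + \sqrt{1835821}\right) \frac{9}{56406475} = - \frac{20007036}{56406475} + \frac{9 \sqrt{1835821}}{56406475}$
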